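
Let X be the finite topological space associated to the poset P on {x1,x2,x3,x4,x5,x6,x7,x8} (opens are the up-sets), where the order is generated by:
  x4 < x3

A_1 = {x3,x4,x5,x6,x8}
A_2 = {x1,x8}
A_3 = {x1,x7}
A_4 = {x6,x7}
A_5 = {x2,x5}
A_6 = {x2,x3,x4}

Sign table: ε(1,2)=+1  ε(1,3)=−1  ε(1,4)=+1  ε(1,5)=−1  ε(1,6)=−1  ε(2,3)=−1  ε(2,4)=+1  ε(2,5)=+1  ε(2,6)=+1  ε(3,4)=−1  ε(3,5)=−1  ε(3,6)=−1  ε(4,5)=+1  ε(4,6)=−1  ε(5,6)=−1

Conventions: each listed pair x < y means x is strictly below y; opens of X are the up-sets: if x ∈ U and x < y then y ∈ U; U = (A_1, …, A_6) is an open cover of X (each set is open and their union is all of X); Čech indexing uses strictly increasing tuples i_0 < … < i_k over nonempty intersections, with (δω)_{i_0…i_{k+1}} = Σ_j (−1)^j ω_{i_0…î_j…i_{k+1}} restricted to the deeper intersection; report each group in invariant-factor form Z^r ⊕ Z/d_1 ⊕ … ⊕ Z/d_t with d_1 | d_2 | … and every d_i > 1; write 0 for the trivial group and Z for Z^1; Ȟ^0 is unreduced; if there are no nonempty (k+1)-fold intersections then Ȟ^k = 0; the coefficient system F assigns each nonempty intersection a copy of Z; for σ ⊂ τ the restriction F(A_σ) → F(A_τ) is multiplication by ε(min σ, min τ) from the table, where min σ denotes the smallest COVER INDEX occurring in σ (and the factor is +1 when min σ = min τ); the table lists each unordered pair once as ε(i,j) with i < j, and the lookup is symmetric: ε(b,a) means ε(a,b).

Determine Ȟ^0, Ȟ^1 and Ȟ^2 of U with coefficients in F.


Ȟ^0(U;F) ≅ 0, Ȟ^1(U;F) ≅ Z ⊕ Z/2, Ȟ^2(U;F) ≅ 0

nerve of the cover:
  A12={x8} A14={x6} A15={x5} A16={x3,x4} A23={x1} A34={x7} A56={x2}
C dims 6,7; δ0: rk 6, SNF 1^5·2
Ȟ^0 = (6 − 6) − 0 = 0, so Ȟ^0 ≅ 0
Ȟ^1 = (7 − 0) − 6 = 1 plus torsion [2], so Ȟ^1 ≅ Z ⊕ Z/2
Ȟ^2 = (0 − 0) − 0 = 0, so Ȟ^2 ≅ 0


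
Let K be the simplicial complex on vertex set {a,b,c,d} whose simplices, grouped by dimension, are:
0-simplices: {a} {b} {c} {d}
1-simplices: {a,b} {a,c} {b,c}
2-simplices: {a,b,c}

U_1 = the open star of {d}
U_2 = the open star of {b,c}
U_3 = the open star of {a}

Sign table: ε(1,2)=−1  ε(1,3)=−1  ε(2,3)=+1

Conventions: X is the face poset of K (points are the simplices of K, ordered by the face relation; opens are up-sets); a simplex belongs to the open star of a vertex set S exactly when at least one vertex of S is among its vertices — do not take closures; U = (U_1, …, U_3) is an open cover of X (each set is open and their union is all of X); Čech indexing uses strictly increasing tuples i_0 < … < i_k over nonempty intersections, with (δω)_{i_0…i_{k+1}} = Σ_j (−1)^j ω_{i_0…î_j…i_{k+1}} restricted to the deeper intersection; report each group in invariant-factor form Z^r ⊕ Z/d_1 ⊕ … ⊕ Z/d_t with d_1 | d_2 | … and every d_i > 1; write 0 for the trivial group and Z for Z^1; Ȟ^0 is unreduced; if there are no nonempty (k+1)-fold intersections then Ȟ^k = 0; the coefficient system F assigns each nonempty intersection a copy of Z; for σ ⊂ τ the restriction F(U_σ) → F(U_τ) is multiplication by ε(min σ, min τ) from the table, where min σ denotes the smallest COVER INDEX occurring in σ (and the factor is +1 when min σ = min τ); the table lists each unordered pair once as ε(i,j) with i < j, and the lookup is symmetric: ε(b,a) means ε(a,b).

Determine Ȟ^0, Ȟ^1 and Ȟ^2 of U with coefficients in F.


Ȟ^0 ≅ Z^2, Ȟ^1 ≅ 0 and Ȟ^2 ≅ 0

intersection data:
  U1={{d}} U2={{b},{c},{a,b},{a,c},{b,c},{a,b,c}} U3={{a},{a,b},{a,c},{a,b,c}}
  U23={{a,b},{a,c},{a,b,c}}
C dims 3,1; δ0: rk 1, SNF 1^1
Ȟ^0 = (3 − 1) − 0 = 2, so Ȟ^0 ≅ Z^2
Ȟ^1 = (1 − 0) − 1 = 0, so Ȟ^1 ≅ 0
Ȟ^2 = (0 − 0) − 0 = 0, so Ȟ^2 ≅ 0


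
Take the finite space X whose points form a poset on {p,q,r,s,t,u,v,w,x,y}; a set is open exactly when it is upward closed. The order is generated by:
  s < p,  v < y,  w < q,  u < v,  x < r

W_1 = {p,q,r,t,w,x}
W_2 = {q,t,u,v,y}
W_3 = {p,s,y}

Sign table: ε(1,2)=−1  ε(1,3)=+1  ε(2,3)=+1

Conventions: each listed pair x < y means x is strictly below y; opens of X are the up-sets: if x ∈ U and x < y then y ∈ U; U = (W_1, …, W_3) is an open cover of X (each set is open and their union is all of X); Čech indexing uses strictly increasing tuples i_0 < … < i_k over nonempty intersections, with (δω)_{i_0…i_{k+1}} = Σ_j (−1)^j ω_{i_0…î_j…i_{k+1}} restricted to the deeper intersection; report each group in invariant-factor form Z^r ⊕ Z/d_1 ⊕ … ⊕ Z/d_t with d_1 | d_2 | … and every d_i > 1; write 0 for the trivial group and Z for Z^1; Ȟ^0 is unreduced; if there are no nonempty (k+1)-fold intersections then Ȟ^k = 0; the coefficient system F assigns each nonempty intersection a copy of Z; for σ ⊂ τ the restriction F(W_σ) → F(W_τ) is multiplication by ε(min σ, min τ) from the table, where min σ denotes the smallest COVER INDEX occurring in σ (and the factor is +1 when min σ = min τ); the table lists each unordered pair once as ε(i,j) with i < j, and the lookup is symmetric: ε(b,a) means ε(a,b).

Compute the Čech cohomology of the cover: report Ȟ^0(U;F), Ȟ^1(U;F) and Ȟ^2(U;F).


Ȟ^0(U;F) ≅ 0, Ȟ^1(U;F) ≅ Z/2 and Ȟ^2(U;F) ≅ 0

nerve of the cover:
  W12={q,t} W13={p} W23={y}
C dims 3,3; δ0: rk 3, SNF 1^2·2
Ȟ^0 = (3 − 3) − 0 = 0, so Ȟ^0 ≅ 0
Ȟ^1 = (3 − 0) − 3 = 0 plus torsion [2], so Ȟ^1 ≅ Z/2
Ȟ^2 = (0 − 0) − 0 = 0, so Ȟ^2 ≅ 0


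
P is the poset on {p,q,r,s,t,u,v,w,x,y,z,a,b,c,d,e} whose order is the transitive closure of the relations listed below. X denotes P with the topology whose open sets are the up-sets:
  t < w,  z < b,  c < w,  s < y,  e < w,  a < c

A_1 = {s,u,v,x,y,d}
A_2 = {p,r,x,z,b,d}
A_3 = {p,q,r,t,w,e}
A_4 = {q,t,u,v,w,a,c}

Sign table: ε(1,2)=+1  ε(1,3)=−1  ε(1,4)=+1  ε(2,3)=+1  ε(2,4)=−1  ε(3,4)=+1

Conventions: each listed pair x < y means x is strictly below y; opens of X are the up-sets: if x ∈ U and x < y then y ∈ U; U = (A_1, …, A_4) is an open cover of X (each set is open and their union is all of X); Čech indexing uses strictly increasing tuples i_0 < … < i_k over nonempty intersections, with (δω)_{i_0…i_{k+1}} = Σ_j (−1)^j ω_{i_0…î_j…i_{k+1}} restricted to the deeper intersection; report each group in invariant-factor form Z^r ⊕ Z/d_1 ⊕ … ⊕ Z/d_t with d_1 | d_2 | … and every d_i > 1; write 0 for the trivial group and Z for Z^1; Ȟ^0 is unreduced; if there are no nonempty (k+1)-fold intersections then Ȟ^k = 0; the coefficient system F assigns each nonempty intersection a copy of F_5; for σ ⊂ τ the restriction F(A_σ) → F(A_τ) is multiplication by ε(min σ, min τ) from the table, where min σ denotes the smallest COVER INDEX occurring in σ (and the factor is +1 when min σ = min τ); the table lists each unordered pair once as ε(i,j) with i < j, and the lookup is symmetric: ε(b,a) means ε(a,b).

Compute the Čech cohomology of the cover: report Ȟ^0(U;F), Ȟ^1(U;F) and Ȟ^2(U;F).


Ȟ^0 ≅ Z/5, Ȟ^1 ≅ Z/5, Ȟ^2 ≅ 0

nonempty intersections:
  A12={x,d} A14={u,v} A23={p,r} A34={q,t,w}
C dims 4,4; δ0: rk_F5 3
Ȟ^0: (4−3)−0=1 ⇒ Z/5
Ȟ^1: (4−0)−3=1 ⇒ Z/5
Ȟ^2: (0−0)−0=0 ⇒ 0


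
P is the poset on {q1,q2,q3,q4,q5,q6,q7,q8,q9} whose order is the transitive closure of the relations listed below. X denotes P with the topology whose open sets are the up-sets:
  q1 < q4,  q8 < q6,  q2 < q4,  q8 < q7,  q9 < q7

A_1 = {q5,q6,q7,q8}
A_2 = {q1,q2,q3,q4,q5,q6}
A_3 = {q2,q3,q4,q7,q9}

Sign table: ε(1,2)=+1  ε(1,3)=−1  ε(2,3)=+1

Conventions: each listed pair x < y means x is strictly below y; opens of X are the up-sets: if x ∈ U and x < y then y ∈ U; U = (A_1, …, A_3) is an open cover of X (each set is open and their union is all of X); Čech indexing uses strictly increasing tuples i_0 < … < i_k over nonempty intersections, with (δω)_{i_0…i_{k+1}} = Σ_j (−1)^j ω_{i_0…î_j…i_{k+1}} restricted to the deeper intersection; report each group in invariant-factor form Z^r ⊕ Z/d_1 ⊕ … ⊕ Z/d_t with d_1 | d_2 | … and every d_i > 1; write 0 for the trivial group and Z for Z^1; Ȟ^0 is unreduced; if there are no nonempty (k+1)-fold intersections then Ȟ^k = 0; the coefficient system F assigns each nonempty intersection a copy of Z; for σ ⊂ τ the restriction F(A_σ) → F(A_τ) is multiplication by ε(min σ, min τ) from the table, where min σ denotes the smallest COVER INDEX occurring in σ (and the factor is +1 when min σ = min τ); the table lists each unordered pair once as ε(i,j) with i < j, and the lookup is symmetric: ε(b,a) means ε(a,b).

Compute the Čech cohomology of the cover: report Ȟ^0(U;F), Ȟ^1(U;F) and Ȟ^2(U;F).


nerve simplices:
  A12={q5,q6} A13={q7} A23={q2,q3,q4}
C dims 3,3; δ0: rk 3, SNF 1^2·2
degree 0: 3−3−0 = 0 → Ȟ^0 ≅ 0
degree 1: 3−0−3 = 0 plus torsion [2] → Ȟ^1 ≅ Z/2
degree 2: 0−0−0 = 0 → Ȟ^2 ≅ 0

Ȟ^0 = 0; Ȟ^1 = Z/2; Ȟ^2 = 0


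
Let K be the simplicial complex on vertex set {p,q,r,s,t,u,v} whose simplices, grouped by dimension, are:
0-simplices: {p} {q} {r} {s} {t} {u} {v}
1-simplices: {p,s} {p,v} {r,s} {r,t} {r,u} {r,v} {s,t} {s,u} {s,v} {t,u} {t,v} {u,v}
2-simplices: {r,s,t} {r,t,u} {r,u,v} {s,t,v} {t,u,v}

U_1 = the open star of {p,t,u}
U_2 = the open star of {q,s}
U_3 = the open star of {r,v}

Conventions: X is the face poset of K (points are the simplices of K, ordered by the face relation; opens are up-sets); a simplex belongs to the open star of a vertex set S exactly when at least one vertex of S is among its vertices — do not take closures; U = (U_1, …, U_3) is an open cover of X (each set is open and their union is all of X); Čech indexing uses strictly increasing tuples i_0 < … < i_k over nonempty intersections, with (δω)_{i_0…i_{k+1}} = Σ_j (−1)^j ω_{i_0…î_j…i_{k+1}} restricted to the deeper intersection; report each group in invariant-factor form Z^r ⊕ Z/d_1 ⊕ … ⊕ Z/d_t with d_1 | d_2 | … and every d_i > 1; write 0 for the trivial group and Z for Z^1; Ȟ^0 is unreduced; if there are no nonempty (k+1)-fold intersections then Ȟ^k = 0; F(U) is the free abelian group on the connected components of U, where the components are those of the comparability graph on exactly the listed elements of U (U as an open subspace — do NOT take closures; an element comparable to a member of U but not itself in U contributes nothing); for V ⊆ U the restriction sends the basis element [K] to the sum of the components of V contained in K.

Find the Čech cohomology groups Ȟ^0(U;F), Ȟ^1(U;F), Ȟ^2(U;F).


nerve of the cover:
  U1={{p},{t},{u},{p,s},{p,v},{r,t},{r,u},{s,t},{s,u},{t,u},{t,v},{u,v},{r,s,t},{r,t,u},{r,u,v},{s,t,v},{t,u,v}} U2={{q},{s},{p,s},{r,s},{s,t},{s,u},{s,v},{r,s,t},{s,t,v}} U3={{r},{v},{p,v},{r,s},{r,t},{r,u},{r,v},{s,v},{t,v},{u,v},{r,s,t},{r,t,u},{r,u,v},{s,t,v},{t,u,v}}
  U12={{p,s},{s,t},{s,u},{r,s,t},{s,t,v}} U13={{p,v},{r,t},{r,u},{t,v},{u,v},{r,s,t},{r,t,u},{r,u,v},{s,t,v},{t,u,v}} U23={{r,s},{s,v},{r,s,t},{s,t,v}}
  U123={{r,s,t},{s,t,v}}
components per intersection:
  U1: {{p},{p,s},{p,v}} {{t},{u},{r,t},{r,u},{s,t},{s,u},{t,u},{t,v},{u,v},{r,s,t},{r,t,u},{r,u,v},{s,t,v},{t,u,v}}
  U2: {{q}} {{s},{p,s},{r,s},{s,t},{s,u},{s,v},{r,s,t},{s,t,v}}
  U3: {{r},{v},{p,v},{r,s},{r,t},{r,u},{r,v},{s,v},{t,v},{u,v},{r,s,t},{r,t,u},{r,u,v},{s,t,v},{t,u,v}}
  U12: {{p,s}} {{s,t},{r,s,t},{s,t,v}} {{s,u}}
  U13: {{p,v}} {{r,t},{r,u},{t,v},{u,v},{r,s,t},{r,t,u},{r,u,v},{s,t,v},{t,u,v}}
  U23: {{r,s},{r,s,t}} {{s,v},{s,t,v}}
  U123: {{r,s,t}} {{s,t,v}}
C dims 5,7,2; δ0: rk 3, SNF 1^3; δ1: rk 2, SNF 1^2
Ȟ^0 = (5 − 3) − 0 = 2, so Ȟ^0 ≅ Z^2
Ȟ^1 = (7 − 2) − 3 = 2, so Ȟ^1 ≅ Z^2
Ȟ^2 = (2 − 0) − 2 = 0, so Ȟ^2 ≅ 0

Ȟ^0 ≅ Z^2, Ȟ^1 ≅ Z^2 and Ȟ^2 ≅ 0


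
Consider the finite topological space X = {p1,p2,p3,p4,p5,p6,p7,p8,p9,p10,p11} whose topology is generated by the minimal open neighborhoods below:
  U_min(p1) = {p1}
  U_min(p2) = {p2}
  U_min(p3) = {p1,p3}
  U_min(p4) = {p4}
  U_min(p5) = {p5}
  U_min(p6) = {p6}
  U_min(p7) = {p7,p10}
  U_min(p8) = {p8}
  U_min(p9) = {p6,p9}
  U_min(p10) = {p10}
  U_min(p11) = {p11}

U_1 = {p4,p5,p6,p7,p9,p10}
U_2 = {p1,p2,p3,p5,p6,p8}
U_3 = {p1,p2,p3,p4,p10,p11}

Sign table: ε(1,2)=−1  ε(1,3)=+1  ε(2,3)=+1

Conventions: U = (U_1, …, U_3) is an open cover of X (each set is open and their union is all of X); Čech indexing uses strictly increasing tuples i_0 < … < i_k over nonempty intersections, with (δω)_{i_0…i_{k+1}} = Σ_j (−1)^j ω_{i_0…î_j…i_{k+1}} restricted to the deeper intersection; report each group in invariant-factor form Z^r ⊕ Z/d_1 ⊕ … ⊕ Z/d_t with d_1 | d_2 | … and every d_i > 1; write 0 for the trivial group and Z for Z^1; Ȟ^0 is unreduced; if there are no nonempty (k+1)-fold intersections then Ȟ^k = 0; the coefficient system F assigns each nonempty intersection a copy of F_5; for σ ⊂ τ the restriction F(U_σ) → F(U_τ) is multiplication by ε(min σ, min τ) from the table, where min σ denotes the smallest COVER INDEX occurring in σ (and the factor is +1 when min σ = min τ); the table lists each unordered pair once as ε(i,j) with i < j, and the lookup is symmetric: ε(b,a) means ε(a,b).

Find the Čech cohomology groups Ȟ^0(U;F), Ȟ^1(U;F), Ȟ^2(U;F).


nerve simplices:
  U12={p5,p6} U13={p4,p10} U23={p1,p2,p3}
C dims 3,3; δ0: rk_F5 3
degree 0: 3−3−0 = 0 → Ȟ^0 ≅ 0
degree 1: 3−0−3 = 0 → Ȟ^1 ≅ 0
degree 2: 0−0−0 = 0 → Ȟ^2 ≅ 0

Ȟ^0(U;F) ≅ 0, Ȟ^1(U;F) ≅ 0 and Ȟ^2(U;F) ≅ 0


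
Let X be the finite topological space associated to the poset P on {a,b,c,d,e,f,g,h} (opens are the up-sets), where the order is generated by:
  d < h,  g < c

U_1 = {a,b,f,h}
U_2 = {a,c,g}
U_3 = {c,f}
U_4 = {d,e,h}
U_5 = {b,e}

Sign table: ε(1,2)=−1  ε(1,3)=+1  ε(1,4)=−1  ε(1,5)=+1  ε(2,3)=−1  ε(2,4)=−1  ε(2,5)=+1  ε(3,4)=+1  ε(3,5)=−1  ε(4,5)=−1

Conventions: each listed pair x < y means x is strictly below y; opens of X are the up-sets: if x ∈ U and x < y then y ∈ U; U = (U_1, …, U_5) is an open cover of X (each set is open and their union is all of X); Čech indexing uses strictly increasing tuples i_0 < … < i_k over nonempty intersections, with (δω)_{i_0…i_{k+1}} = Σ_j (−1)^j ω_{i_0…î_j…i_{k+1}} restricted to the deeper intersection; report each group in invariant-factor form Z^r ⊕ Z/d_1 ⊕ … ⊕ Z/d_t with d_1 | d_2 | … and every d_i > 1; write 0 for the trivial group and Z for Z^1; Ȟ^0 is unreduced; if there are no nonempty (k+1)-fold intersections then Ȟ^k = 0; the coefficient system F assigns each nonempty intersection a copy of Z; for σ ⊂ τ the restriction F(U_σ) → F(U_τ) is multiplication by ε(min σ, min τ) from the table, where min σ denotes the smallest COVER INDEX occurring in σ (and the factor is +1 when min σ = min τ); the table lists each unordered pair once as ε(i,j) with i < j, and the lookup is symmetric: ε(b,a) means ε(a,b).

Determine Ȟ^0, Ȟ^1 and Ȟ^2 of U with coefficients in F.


nerve of the cover:
  U12={a} U13={f} U14={h} U15={b} U23={c} U45={e}
C dims 5,6; δ0: rk 4, SNF 1^4
Ȟ^0 = (5 − 4) − 0 = 1, so Ȟ^0 ≅ Z
Ȟ^1 = (6 − 0) − 4 = 2, so Ȟ^1 ≅ Z^2
Ȟ^2 = (0 − 0) − 0 = 0, so Ȟ^2 ≅ 0

Ȟ^0 ≅ Z, Ȟ^1 ≅ Z^2 and Ȟ^2 ≅ 0


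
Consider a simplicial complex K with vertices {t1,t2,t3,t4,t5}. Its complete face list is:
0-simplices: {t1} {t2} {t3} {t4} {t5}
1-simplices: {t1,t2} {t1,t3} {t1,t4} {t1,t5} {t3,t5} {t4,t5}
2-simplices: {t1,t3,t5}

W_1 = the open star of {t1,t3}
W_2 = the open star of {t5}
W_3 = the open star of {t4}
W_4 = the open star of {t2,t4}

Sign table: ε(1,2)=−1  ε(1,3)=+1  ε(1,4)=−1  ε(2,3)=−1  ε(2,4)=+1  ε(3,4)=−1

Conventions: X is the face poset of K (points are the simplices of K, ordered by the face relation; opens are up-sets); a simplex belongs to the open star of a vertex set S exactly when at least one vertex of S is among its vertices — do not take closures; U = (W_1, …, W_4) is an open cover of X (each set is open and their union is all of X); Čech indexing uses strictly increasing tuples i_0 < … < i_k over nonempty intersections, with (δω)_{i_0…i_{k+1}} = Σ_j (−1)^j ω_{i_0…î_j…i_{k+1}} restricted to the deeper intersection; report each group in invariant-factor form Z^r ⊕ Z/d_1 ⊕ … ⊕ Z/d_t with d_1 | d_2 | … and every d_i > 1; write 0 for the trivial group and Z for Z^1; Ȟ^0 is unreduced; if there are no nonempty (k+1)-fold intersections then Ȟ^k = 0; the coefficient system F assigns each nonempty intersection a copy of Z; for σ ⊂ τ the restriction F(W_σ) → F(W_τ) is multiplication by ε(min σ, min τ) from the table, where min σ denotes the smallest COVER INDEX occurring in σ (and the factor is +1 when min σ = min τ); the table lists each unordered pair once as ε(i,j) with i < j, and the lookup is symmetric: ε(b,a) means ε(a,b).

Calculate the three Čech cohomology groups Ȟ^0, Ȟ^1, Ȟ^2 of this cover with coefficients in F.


Ȟ^0(U;F) ≅ Z, Ȟ^1(U;F) ≅ Z, Ȟ^2(U;F) ≅ 0

cover nerve:
  W1={{t1},{t3},{t1,t2},{t1,t3},{t1,t4},{t1,t5},{t3,t5},{t1,t3,t5}} W2={{t5},{t1,t5},{t3,t5},{t4,t5},{t1,t3,t5}} W3={{t4},{t1,t4},{t4,t5}} W4={{t2},{t4},{t1,t2},{t1,t4},{t4,t5}}
  W12={{t1,t5},{t3,t5},{t1,t3,t5}} W13={{t1,t4}} W14={{t1,t2},{t1,t4}} W23={{t4,t5}} W24={{t4,t5}} W34={{t4},{t1,t4},{t4,t5}}
  W134={{t1,t4}} W234={{t4,t5}}
C dims 4,6,2; δ0: rk 3, SNF 1^3; δ1: rk 2, SNF 1^2
Ȟ^0: (4−3)−0=1 ⇒ Z
Ȟ^1: (6−2)−3=1 ⇒ Z
Ȟ^2: (2−0)−2=0 ⇒ 0


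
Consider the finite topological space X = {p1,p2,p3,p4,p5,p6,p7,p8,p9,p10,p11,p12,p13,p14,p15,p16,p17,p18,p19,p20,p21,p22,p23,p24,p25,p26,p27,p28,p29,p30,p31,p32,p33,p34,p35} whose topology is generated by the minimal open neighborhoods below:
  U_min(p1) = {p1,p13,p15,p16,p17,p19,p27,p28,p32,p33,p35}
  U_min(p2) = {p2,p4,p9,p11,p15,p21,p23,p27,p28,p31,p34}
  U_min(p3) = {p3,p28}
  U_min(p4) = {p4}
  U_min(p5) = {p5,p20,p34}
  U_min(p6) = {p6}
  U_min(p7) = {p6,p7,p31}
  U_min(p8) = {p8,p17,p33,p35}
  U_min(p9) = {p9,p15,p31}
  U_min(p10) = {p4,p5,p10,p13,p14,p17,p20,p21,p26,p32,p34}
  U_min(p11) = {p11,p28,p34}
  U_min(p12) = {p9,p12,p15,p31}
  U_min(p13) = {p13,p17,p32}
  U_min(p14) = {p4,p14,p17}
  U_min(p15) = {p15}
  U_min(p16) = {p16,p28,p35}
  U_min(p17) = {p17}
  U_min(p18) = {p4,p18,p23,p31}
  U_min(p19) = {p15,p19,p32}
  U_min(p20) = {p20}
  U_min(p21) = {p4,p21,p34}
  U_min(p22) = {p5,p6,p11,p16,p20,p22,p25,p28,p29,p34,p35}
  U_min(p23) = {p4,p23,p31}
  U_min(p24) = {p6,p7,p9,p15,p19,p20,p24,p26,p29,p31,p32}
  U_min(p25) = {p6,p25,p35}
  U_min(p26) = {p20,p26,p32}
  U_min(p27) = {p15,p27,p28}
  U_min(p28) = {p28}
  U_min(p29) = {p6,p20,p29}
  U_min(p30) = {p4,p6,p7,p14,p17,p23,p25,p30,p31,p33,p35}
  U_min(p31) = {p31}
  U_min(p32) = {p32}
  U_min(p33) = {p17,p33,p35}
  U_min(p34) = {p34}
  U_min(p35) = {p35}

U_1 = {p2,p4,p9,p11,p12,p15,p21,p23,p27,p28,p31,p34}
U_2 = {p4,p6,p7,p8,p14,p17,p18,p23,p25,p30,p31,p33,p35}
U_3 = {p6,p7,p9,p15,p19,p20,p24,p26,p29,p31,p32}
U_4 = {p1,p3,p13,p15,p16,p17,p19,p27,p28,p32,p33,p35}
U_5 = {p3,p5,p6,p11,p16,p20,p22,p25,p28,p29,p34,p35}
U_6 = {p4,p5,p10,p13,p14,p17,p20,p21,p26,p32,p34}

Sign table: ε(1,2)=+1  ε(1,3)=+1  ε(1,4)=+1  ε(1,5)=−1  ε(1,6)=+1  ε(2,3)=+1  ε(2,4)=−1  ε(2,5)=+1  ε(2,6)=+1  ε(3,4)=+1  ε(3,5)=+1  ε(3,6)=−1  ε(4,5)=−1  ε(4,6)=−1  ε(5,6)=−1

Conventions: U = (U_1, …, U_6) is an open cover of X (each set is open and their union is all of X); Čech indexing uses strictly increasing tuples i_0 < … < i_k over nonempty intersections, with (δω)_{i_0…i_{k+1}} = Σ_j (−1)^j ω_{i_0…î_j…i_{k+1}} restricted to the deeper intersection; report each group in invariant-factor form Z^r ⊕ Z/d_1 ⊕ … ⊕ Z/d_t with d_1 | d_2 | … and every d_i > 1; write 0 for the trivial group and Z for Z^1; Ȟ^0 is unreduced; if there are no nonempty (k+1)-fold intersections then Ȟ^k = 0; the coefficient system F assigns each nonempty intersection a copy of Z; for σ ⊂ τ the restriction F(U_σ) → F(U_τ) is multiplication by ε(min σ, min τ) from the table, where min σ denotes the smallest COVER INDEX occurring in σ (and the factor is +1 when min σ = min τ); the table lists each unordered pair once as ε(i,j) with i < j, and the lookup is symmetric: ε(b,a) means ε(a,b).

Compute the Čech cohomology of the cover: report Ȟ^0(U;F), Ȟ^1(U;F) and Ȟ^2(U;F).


nonempty overlaps:
  U12={p4,p23,p31} U13={p9,p15,p31} U14={p15,p27,p28} U15={p11,p28,p34} U16={p4,p21,p34} U23={p6,p7,p31} U24={p17,p33,p35} U25={p6,p25,p35} U26={p4,p14,p17} U34={p15,p19,p32} U35={p6,p20,p29} U36={p20,p26,p32} U45={p3,p16,p28,p35} U46={p13,p17,p32} U56={p5,p20,p34}
  U123={p31} U126={p4} U134={p15} U145={p28} U156={p34} U235={p6} U245={p35} U246={p17} U346={p32} U356={p20}
C dims 6,15,10; δ0: rk 6, SNF 1^5·2; δ1: rk 9, SNF 1^9
degree 0: 6−6−0 = 0 → Ȟ^0 ≅ 0
degree 1: 15−9−6 = 0 plus torsion [2] → Ȟ^1 ≅ Z/2
degree 2: 10−0−9 = 1 → Ȟ^2 ≅ Z

Ȟ^0(U;F) ≅ 0, Ȟ^1(U;F) ≅ Z/2, Ȟ^2(U;F) ≅ Z


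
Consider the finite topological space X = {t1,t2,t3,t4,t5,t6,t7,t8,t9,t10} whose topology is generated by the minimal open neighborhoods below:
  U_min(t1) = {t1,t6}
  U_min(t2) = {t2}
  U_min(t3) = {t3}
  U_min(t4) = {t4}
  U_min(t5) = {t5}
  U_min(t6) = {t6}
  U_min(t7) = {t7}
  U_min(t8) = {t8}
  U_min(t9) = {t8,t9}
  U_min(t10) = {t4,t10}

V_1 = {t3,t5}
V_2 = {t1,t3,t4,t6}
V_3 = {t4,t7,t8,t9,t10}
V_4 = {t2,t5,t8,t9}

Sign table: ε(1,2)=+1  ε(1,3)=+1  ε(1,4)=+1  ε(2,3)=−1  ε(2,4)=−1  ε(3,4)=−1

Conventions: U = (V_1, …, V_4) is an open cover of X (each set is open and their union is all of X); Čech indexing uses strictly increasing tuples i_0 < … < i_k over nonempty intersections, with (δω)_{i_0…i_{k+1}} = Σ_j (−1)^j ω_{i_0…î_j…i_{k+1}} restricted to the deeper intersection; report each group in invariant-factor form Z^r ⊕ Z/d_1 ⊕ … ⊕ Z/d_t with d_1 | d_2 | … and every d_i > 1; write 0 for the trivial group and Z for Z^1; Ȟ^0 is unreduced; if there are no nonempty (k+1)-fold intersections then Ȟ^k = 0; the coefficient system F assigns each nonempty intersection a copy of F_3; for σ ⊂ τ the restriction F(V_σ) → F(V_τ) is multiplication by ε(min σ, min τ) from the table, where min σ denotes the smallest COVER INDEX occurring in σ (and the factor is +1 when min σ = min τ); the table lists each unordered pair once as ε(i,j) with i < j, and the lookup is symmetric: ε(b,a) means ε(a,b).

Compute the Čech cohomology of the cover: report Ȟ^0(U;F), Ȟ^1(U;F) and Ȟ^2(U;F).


Ȟ^0 = Z/3,  Ȟ^1 = Z/3,  Ȟ^2 = 0

nerve simplices:
  V12={t3} V14={t5} V23={t4} V34={t8,t9}
C dims 4,4; δ0: rk_F3 3
degree 0: 4−3−0 = 1 → Ȟ^0 ≅ Z/3
degree 1: 4−0−3 = 1 → Ȟ^1 ≅ Z/3
degree 2: 0−0−0 = 0 → Ȟ^2 ≅ 0


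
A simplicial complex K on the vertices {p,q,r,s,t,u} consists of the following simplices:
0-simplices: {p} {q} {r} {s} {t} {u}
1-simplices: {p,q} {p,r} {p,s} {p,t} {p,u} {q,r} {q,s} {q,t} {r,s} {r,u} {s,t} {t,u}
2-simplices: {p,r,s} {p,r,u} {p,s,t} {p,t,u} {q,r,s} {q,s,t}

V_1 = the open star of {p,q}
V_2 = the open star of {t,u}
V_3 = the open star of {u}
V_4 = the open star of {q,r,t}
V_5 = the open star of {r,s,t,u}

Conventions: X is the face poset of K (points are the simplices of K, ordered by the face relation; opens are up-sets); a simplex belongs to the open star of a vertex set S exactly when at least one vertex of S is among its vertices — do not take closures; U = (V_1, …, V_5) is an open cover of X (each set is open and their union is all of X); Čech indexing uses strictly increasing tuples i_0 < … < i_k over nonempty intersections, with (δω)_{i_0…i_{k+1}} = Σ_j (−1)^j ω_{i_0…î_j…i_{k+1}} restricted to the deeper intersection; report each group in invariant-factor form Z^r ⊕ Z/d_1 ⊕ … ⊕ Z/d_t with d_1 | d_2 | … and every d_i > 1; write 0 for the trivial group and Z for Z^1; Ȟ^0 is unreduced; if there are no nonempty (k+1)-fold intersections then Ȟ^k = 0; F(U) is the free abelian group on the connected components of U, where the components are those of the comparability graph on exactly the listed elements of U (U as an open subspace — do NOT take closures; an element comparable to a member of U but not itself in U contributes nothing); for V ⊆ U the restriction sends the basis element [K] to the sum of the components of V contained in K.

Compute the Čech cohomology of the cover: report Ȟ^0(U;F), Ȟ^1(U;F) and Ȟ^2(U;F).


nerve simplices:
  V1={{p},{q},{p,q},{p,r},{p,s},{p,t},{p,u},{q,r},{q,s},{q,t},{p,r,s},{p,r,u},{p,s,t},{p,t,u},{q,r,s},{q,s,t}} V2={{t},{u},{p,t},{p,u},{q,t},{r,u},{s,t},{t,u},{p,r,u},{p,s,t},{p,t,u},{q,s,t}} V3={{u},{p,u},{r,u},{t,u},{p,r,u},{p,t,u}} V4={{q},{r},{t},{p,q},{p,r},{p,t},{q,r},{q,s},{q,t},{r,s},{r,u},{s,t},{t,u},{p,r,s},{p,r,u},{p,s,t},{p,t,u},{q,r,s},{q,s,t}} V5={{r},{s},{t},{u},{p,r},{p,s},{p,t},{p,u},{q,r},{q,s},{q,t},{r,s},{r,u},{s,t},{t,u},{p,r,s},{p,r,u},{p,s,t},{p,t,u},{q,r,s},{q,s,t}}
  V12={{p,t},{p,u},{q,t},{p,r,u},{p,s,t},{p,t,u},{q,s,t}} V13={{p,u},{p,r,u},{p,t,u}} V14={{q},{p,q},{p,r},{p,t},{q,r},{q,s},{q,t},{p,r,s},{p,r,u},{p,s,t},{p,t,u},{q,r,s},{q,s,t}} V15={{p,r},{p,s},{p,t},{p,u},{q,r},{q,s},{q,t},{p,r,s},{p,r,u},{p,s,t},{p,t,u},{q,r,s},{q,s,t}} V23={{u},{p,u},{r,u},{t,u},{p,r,u},{p,t,u}} V24={{t},{p,t},{q,t},{r,u},{s,t},{t,u},{p,r,u},{p,s,t},{p,t,u},{q,s,t}} V25={{t},{u},{p,t},{p,u},{q,t},{r,u},{s,t},{t,u},{p,r,u},{p,s,t},{p,t,u},{q,s,t}} V34={{r,u},{t,u},{p,r,u},{p,t,u}} V35={{u},{p,u},{r,u},{t,u},{p,r,u},{p,t,u}} V45={{r},{t},{p,r},{p,t},{q,r},{q,s},{q,t},{r,s},{r,u},{s,t},{t,u},{p,r,s},{p,r,u},{p,s,t},{p,t,u},{q,r,s},{q,s,t}}
  V123={{p,u},{p,r,u},{p,t,u}} V124={{p,t},{q,t},{p,r,u},{p,s,t},{p,t,u},{q,s,t}} V125={{p,t},{p,u},{q,t},{p,r,u},{p,s,t},{p,t,u},{q,s,t}} V134={{p,r,u},{p,t,u}} V135={{p,u},{p,r,u},{p,t,u}} V145={{p,r},{p,t},{q,r},{q,s},{q,t},{p,r,s},{p,r,u},{p,s,t},{p,t,u},{q,r,s},{q,s,t}} V234={{r,u},{t,u},{p,r,u},{p,t,u}} V235={{u},{p,u},{r,u},{t,u},{p,r,u},{p,t,u}} V245={{t},{p,t},{q,t},{r,u},{s,t},{t,u},{p,r,u},{p,s,t},{p,t,u},{q,s,t}} V345={{r,u},{t,u},{p,r,u},{p,t,u}}
  V1234={{p,r,u},{p,t,u}} V1235={{p,u},{p,r,u},{p,t,u}} V1245={{p,t},{q,t},{p,r,u},{p,s,t},{p,t,u},{q,s,t}} V1345={{p,r,u},{p,t,u}} V2345={{r,u},{t,u},{p,r,u},{p,t,u}}
  V12345={{p,r,u},{p,t,u}}
components per intersection:
  V1: {{p},{q},{p,q},{p,r},{p,s},{p,t},{p,u},{q,r},{q,s},{q,t},{p,r,s},{p,r,u},{p,s,t},{p,t,u},{q,r,s},{q,s,t}}
  V2: {{t},{u},{p,t},{p,u},{q,t},{r,u},{s,t},{t,u},{p,r,u},{p,s,t},{p,t,u},{q,s,t}}
  V3: {{u},{p,u},{r,u},{t,u},{p,r,u},{p,t,u}}
  V4: {{q},{r},{t},{p,q},{p,r},{p,t},{q,r},{q,s},{q,t},{r,s},{r,u},{s,t},{t,u},{p,r,s},{p,r,u},{p,s,t},{p,t,u},{q,r,s},{q,s,t}}
  V5: {{r},{s},{t},{u},{p,r},{p,s},{p,t},{p,u},{q,r},{q,s},{q,t},{r,s},{r,u},{s,t},{t,u},{p,r,s},{p,r,u},{p,s,t},{p,t,u},{q,r,s},{q,s,t}}
  V12: {{p,t},{p,u},{p,r,u},{p,s,t},{p,t,u}} {{q,t},{q,s,t}}
  V13: {{p,u},{p,r,u},{p,t,u}}
  V14: {{q},{p,q},{q,r},{q,s},{q,t},{q,r,s},{q,s,t}} {{p,r},{p,r,s},{p,r,u}} {{p,t},{p,s,t},{p,t,u}}
  V15: {{p,r},{p,s},{p,t},{p,u},{p,r,s},{p,r,u},{p,s,t},{p,t,u}} {{q,r},{q,s},{q,t},{q,r,s},{q,s,t}}
  V23: {{u},{p,u},{r,u},{t,u},{p,r,u},{p,t,u}}
  V24: {{t},{p,t},{q,t},{s,t},{t,u},{p,s,t},{p,t,u},{q,s,t}} {{r,u},{p,r,u}}
  V25: {{t},{u},{p,t},{p,u},{q,t},{r,u},{s,t},{t,u},{p,r,u},{p,s,t},{p,t,u},{q,s,t}}
  V34: {{r,u},{p,r,u}} {{t,u},{p,t,u}}
  V35: {{u},{p,u},{r,u},{t,u},{p,r,u},{p,t,u}}
  V45: {{r},{t},{p,r},{p,t},{q,r},{q,s},{q,t},{r,s},{r,u},{s,t},{t,u},{p,r,s},{p,r,u},{p,s,t},{p,t,u},{q,r,s},{q,s,t}}
  V123: {{p,u},{p,r,u},{p,t,u}}
  V124: {{p,t},{p,s,t},{p,t,u}} {{q,t},{q,s,t}} {{p,r,u}}
  V125: {{p,t},{p,u},{p,r,u},{p,s,t},{p,t,u}} {{q,t},{q,s,t}}
  V134: {{p,r,u}} {{p,t,u}}
  V135: {{p,u},{p,r,u},{p,t,u}}
  V145: {{p,r},{p,r,s},{p,r,u}} {{p,t},{p,s,t},{p,t,u}} {{q,r},{q,s},{q,t},{q,r,s},{q,s,t}}
  V234: {{r,u},{p,r,u}} {{t,u},{p,t,u}}
  V235: {{u},{p,u},{r,u},{t,u},{p,r,u},{p,t,u}}
  V245: {{t},{p,t},{q,t},{s,t},{t,u},{p,s,t},{p,t,u},{q,s,t}} {{r,u},{p,r,u}}
  V345: {{r,u},{p,r,u}} {{t,u},{p,t,u}}
  V1234: {{p,r,u}} {{p,t,u}}
  V1235: {{p,u},{p,r,u},{p,t,u}}
  V1245: {{p,t},{p,s,t},{p,t,u}} {{q,t},{q,s,t}} {{p,r,u}}
  V1345: {{p,r,u}} {{p,t,u}}
  V2345: {{r,u},{p,r,u}} {{t,u},{p,t,u}}
  V12345: {{p,r,u}} {{p,t,u}}
C dims 5,16,19,10; δ0: rk 4, SNF 1^4; δ1: rk 11, SNF 1^11; δ2: rk 8, SNF 1^8
degree 0: 5−4−0 = 1 → Ȟ^0 ≅ Z
degree 1: 16−11−4 = 1 → Ȟ^1 ≅ Z
degree 2: 19−8−11 = 0 → Ȟ^2 ≅ 0

Ȟ^0 ≅ Z; Ȟ^1 ≅ Z; Ȟ^2 ≅ 0


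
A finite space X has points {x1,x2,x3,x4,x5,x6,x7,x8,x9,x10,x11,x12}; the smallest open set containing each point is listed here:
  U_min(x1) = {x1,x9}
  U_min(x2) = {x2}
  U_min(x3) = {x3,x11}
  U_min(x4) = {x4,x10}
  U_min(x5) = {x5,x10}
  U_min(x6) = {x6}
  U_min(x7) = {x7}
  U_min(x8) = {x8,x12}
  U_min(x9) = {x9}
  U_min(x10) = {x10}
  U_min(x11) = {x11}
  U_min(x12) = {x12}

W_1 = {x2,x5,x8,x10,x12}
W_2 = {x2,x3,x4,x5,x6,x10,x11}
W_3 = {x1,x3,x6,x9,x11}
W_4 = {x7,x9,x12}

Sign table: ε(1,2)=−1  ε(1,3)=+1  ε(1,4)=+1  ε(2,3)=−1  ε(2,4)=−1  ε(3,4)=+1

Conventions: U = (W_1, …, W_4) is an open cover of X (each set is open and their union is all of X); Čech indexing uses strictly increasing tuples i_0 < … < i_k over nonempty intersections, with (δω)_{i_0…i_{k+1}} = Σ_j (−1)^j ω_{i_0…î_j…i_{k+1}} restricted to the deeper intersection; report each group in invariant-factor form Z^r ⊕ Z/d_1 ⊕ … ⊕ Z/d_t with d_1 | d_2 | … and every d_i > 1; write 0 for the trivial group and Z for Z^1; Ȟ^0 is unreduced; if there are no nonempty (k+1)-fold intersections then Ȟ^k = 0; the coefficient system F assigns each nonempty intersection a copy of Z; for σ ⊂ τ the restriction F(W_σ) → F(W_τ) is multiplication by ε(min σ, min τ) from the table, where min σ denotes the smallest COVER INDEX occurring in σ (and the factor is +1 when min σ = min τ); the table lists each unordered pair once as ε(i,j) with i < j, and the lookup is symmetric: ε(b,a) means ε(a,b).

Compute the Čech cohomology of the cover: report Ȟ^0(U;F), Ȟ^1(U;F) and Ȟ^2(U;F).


Ȟ^0 = Z; Ȟ^1 = Z; Ȟ^2 = 0

nerve simplices:
  W12={x2,x5,x10} W14={x12} W23={x3,x6,x11} W34={x9}
C dims 4,4; δ0: rk 3, SNF 1^3
degree 0: 4−3−0 = 1 → Ȟ^0 ≅ Z
degree 1: 4−0−3 = 1 → Ȟ^1 ≅ Z
degree 2: 0−0−0 = 0 → Ȟ^2 ≅ 0


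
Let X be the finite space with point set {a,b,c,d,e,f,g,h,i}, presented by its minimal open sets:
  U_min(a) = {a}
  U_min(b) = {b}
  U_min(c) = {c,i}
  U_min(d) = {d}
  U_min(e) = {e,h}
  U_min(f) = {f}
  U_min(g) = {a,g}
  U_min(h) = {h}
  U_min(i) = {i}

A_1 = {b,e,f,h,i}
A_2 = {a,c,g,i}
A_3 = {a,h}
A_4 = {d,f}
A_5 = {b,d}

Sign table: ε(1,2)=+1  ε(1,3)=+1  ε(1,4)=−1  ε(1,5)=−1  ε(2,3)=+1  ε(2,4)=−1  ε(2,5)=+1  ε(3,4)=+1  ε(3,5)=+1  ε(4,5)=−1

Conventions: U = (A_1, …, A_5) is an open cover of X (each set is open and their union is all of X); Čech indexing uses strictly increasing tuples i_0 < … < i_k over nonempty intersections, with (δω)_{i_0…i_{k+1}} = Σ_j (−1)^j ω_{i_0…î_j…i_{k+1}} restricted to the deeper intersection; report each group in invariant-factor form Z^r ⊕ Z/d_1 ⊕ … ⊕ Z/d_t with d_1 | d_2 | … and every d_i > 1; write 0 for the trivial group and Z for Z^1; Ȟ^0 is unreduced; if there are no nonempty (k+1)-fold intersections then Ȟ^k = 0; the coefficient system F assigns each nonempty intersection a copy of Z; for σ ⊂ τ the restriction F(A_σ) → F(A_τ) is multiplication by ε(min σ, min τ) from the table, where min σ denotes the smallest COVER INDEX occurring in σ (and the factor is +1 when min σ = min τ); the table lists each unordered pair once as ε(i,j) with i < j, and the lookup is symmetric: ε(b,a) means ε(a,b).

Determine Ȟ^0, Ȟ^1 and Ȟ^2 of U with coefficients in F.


cover nerve:
  A12={i} A13={h} A14={f} A15={b} A23={a} A45={d}
C dims 5,6; δ0: rk 5, SNF 1^4·2
Ȟ^0: (5−5)−0=0 ⇒ 0
Ȟ^1: (6−0)−5=1 plus torsion [2] ⇒ Z ⊕ Z/2
Ȟ^2: (0−0)−0=0 ⇒ 0

Ȟ^0 = 0, Ȟ^1 = Z ⊕ Z/2 and Ȟ^2 = 0


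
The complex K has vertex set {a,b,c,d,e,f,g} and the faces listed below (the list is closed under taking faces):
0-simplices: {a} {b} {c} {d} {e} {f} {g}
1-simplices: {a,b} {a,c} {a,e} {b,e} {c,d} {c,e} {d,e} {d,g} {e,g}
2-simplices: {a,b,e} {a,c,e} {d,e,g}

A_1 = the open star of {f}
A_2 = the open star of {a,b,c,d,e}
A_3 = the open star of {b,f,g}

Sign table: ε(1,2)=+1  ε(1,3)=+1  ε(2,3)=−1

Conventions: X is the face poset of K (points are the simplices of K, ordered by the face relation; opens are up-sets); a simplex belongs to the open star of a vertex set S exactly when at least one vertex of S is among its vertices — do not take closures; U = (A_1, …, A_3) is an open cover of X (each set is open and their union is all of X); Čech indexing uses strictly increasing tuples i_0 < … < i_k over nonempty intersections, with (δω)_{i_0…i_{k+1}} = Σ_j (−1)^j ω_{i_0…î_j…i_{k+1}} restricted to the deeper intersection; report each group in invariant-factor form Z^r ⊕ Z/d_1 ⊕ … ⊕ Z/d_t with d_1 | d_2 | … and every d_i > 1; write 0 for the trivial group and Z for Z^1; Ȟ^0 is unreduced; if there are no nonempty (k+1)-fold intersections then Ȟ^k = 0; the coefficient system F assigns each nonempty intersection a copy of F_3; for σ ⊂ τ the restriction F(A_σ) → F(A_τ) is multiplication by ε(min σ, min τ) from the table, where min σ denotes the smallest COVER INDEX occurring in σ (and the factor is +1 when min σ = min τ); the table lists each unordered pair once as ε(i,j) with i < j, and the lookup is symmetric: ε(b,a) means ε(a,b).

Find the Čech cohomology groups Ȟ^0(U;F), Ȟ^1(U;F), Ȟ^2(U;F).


cover nerve:
  A1={{f}} A2={{a},{b},{c},{d},{e},{a,b},{a,c},{a,e},{b,e},{c,d},{c,e},{d,e},{d,g},{e,g},{a,b,e},{a,c,e},{d,e,g}} A3={{b},{f},{g},{a,b},{b,e},{d,g},{e,g},{a,b,e},{d,e,g}}
  A13={{f}} A23={{b},{a,b},{b,e},{d,g},{e,g},{a,b,e},{d,e,g}}
C dims 3,2; δ0: rk_F3 2
Ȟ^0: (3−2)−0=1 ⇒ Z/3
Ȟ^1: (2−0)−2=0 ⇒ 0
Ȟ^2: (0−0)−0=0 ⇒ 0

Ȟ^0(U;F) ≅ Z/3, Ȟ^1(U;F) ≅ 0 and Ȟ^2(U;F) ≅ 0


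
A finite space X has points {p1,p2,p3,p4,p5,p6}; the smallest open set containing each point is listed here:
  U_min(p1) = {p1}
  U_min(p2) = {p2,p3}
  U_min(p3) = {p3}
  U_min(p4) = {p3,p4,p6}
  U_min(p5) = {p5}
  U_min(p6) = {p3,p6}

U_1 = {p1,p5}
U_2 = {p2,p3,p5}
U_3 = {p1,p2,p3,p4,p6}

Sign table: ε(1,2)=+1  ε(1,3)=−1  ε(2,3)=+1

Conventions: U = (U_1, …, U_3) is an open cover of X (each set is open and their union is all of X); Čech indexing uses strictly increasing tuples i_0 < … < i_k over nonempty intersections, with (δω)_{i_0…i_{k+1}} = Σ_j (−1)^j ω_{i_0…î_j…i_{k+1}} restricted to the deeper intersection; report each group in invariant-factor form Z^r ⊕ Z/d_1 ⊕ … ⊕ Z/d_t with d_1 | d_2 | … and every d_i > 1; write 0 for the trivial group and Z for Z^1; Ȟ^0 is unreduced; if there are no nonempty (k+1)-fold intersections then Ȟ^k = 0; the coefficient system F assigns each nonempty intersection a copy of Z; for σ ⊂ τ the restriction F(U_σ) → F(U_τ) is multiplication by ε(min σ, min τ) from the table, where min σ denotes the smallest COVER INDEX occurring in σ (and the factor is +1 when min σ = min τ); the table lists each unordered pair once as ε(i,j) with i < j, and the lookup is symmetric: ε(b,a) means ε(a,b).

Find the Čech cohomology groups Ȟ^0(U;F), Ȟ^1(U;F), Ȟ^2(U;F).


Ȟ^0(U;F) ≅ 0; Ȟ^1(U;F) ≅ Z/2; Ȟ^2(U;F) ≅ 0

intersection data:
  U12={p5} U13={p1} U23={p2,p3}
C dims 3,3; δ0: rk 3, SNF 1^2·2
Ȟ^0 = (3 − 3) − 0 = 0, so Ȟ^0 ≅ 0
Ȟ^1 = (3 − 0) − 3 = 0 plus torsion [2], so Ȟ^1 ≅ Z/2
Ȟ^2 = (0 − 0) − 0 = 0, so Ȟ^2 ≅ 0


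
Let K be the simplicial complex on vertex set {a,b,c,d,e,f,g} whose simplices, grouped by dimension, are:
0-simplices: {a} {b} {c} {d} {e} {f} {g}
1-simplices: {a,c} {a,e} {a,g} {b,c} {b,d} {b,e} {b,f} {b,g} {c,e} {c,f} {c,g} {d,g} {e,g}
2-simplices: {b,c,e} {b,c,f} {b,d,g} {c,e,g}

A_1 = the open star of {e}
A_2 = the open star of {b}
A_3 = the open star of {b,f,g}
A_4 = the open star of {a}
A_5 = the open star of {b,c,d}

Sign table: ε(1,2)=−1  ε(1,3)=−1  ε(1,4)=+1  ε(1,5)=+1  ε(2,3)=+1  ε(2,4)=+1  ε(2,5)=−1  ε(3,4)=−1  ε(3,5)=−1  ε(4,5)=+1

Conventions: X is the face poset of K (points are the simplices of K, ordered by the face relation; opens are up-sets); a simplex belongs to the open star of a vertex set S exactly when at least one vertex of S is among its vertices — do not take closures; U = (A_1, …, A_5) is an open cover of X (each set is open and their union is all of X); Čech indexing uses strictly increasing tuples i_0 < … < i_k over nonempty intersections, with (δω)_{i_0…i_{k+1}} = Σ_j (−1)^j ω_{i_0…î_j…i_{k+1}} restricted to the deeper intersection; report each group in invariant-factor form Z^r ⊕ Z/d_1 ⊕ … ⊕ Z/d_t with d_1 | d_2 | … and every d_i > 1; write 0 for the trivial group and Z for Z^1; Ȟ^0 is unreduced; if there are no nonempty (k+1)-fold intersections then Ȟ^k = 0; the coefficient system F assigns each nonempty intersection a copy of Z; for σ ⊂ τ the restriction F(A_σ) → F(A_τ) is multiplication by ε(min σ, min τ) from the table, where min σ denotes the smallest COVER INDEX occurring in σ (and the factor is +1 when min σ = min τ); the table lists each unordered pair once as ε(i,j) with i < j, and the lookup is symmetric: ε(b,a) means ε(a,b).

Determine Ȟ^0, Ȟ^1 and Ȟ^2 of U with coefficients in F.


Ȟ^0 = Z,  Ȟ^1 = Z^2,  Ȟ^2 = 0

nonempty intersections:
  A1={{e},{a,e},{b,e},{c,e},{e,g},{b,c,e},{c,e,g}} A2={{b},{b,c},{b,d},{b,e},{b,f},{b,g},{b,c,e},{b,c,f},{b,d,g}} A3={{b},{f},{g},{a,g},{b,c},{b,d},{b,e},{b,f},{b,g},{c,f},{c,g},{d,g},{e,g},{b,c,e},{b,c,f},{b,d,g},{c,e,g}} A4={{a},{a,c},{a,e},{a,g}} A5={{b},{c},{d},{a,c},{b,c},{b,d},{b,e},{b,f},{b,g},{c,e},{c,f},{c,g},{d,g},{b,c,e},{b,c,f},{b,d,g},{c,e,g}}
  A12={{b,e},{b,c,e}} A13={{b,e},{e,g},{b,c,e},{c,e,g}} A14={{a,e}} A15={{b,e},{c,e},{b,c,e},{c,e,g}} A23={{b},{b,c},{b,d},{b,e},{b,f},{b,g},{b,c,e},{b,c,f},{b,d,g}} A25={{b},{b,c},{b,d},{b,e},{b,f},{b,g},{b,c,e},{b,c,f},{b,d,g}} A34={{a,g}} A35={{b},{b,c},{b,d},{b,e},{b,f},{b,g},{c,f},{c,g},{d,g},{b,c,e},{b,c,f},{b,d,g},{c,e,g}} A45={{a,c}}
  A123={{b,e},{b,c,e}} A125={{b,e},{b,c,e}} A135={{b,e},{b,c,e},{c,e,g}} A235={{b},{b,c},{b,d},{b,e},{b,f},{b,g},{b,c,e},{b,c,f},{b,d,g}}
  A1235={{b,e},{b,c,e}}
C dims 5,9,4,1; δ0: rk 4, SNF 1^4; δ1: rk 3, SNF 1^3; δ2: rk 1, SNF 1^1
Ȟ^0: (5−4)−0=1 ⇒ Z
Ȟ^1: (9−3)−4=2 ⇒ Z^2
Ȟ^2: (4−1)−3=0 ⇒ 0


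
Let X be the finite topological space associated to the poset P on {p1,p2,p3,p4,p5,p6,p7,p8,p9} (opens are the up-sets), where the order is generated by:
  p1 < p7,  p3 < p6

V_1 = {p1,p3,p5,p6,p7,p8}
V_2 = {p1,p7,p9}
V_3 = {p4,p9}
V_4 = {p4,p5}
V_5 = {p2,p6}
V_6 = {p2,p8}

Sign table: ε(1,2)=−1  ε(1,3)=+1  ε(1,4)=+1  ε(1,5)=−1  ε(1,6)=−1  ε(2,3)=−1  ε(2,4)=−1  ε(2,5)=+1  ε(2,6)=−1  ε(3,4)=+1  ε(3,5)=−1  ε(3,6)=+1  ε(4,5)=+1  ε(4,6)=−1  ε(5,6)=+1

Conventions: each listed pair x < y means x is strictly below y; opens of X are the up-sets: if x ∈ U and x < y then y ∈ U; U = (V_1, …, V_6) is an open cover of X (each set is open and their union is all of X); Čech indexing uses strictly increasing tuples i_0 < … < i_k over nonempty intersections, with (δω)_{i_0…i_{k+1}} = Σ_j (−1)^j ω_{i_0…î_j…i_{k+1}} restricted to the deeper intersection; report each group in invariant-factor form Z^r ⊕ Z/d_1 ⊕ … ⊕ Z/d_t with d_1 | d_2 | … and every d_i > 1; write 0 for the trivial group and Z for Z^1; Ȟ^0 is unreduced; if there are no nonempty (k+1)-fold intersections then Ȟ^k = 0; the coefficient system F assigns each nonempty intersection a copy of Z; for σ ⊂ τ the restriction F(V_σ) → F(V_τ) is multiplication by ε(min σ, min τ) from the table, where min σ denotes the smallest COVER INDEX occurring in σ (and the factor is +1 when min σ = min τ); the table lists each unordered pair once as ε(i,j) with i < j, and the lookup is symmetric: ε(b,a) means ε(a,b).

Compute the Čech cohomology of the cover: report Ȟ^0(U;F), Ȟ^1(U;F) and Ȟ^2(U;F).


nonempty overlaps:
  V12={p1,p7} V14={p5} V15={p6} V16={p8} V23={p9} V34={p4} V56={p2}
C dims 6,7; δ0: rk 5, SNF 1^5
degree 0: 6−5−0 = 1 → Ȟ^0 ≅ Z
degree 1: 7−0−5 = 2 → Ȟ^1 ≅ Z^2
degree 2: 0−0−0 = 0 → Ȟ^2 ≅ 0

Ȟ^0 = Z,  Ȟ^1 = Z^2,  Ȟ^2 = 0
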